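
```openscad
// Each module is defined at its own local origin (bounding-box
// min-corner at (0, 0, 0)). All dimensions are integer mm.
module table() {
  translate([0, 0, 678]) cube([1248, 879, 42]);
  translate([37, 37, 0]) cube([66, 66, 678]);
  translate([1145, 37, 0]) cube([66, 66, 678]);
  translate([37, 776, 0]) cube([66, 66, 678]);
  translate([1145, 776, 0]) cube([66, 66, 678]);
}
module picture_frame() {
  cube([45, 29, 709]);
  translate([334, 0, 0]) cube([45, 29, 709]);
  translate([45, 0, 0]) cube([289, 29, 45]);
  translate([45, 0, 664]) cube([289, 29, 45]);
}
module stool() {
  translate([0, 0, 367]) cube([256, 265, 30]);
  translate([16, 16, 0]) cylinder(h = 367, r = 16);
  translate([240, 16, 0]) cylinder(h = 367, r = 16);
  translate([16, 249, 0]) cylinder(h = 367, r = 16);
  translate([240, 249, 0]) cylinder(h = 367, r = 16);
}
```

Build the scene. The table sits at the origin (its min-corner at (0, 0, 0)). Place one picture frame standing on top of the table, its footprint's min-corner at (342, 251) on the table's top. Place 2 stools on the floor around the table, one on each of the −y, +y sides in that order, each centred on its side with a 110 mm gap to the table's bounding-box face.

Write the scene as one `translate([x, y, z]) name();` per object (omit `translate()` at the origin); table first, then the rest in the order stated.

table();
translate([342, 251, 720]) picture_frame();
translate([496, -375, 0]) stool();
translate([496, 989, 0]) stool();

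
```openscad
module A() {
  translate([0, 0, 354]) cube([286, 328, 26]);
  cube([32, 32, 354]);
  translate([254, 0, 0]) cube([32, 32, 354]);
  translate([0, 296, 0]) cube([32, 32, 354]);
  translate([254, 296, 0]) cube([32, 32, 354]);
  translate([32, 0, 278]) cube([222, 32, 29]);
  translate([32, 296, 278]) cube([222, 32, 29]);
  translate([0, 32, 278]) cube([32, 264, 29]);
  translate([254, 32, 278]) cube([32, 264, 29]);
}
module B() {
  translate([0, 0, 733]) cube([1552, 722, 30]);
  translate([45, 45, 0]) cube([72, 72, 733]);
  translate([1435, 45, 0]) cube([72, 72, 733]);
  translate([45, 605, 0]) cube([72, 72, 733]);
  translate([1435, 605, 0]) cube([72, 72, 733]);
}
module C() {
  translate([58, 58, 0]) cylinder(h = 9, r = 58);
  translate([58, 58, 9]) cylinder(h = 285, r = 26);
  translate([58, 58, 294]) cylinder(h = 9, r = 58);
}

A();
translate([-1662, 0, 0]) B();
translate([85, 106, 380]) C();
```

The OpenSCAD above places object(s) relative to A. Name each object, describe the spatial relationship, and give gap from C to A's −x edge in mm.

A is a stool. B is a table. C is a spool. The table is on the floor beside the stool on its −x side. The spool is on top of the stool, centred. The gap from the spool to the stool's −x edge is 85 mm.

The spool's min-x is at 85; the stool's min-x is 0; gap = 85 mm.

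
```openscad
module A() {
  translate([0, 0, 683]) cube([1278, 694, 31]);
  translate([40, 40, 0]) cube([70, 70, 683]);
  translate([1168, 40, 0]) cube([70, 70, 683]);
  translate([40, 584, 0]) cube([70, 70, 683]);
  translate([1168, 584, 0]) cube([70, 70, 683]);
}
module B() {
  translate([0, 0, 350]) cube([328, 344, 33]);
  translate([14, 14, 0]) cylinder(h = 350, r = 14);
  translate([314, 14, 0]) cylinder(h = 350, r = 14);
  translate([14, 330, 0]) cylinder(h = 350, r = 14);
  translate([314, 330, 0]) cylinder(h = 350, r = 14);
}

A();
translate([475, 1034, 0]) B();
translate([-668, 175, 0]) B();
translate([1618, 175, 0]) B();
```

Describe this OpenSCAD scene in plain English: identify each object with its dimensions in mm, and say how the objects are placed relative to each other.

A is a rectangular dining table. The top is 1278×694×31 mm with its upper surface at z = 714 mm. It stands on four 70×70 mm square legs, each inset 40 mm from the nearest pair of top edges, running from the floor to the underside of the top.

B is a simple wooden stool: a rectangular seat 328 mm (x) by 344 mm (y), 33 mm thick, top face at z = 383 mm, on four round legs, each 28 mm in diameter. The legs rest on z = 0, each leg's axis is inset half a diameter from the nearest pair of seat edges (so the leg's bounding box is flush with the corner).

Three stools sit around the table at the +y, −x, +x sides.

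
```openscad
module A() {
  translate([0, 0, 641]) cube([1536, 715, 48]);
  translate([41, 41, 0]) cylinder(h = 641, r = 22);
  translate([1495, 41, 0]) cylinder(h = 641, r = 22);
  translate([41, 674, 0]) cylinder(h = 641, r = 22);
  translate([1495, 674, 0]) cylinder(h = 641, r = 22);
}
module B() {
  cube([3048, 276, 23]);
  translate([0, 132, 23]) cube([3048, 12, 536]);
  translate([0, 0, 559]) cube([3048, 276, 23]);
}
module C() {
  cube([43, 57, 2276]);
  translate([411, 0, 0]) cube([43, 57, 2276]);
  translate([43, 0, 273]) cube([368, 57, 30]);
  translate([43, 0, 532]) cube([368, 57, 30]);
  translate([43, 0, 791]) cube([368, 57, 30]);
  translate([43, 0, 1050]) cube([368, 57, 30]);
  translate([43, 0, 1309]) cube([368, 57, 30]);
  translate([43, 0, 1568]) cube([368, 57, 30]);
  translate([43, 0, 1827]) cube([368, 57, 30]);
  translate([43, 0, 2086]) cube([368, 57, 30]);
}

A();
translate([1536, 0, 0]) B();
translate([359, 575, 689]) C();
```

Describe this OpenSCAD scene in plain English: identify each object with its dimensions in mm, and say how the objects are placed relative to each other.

A is a rectangular dining table. The top is 1536×715×48 mm with its upper surface at z = 689 mm. It stands on four round legs of 44 mm diameter, each leg's bounding box inset 19 mm from the nearest pair of top edges, running from the floor to the underside of the top.

B is an I-beam lying along x, 3048 mm long. Overall section height 582 mm. Two flanges 276 mm wide (y) and 23 mm thick, one on the floor and one at the top; a web 12 mm thick runs between them, centred on the flange width.

C is a straight ladder. Two 43×57 mm vertical rails, 2276 mm tall, stand 454 mm apart (outside-to-outside) with their front faces coplanar on the −y side. 8 rungs, each 57 mm deep and 30 mm tall, span between the inner faces of the rails, front faces flush with the rails. The lowest rung's underside is at z = 273 mm and rungs are spaced 259 mm apart (underside to underside).

The I-beam is against the table's +x side, with their −y faces flush. The ladder is on top of the table.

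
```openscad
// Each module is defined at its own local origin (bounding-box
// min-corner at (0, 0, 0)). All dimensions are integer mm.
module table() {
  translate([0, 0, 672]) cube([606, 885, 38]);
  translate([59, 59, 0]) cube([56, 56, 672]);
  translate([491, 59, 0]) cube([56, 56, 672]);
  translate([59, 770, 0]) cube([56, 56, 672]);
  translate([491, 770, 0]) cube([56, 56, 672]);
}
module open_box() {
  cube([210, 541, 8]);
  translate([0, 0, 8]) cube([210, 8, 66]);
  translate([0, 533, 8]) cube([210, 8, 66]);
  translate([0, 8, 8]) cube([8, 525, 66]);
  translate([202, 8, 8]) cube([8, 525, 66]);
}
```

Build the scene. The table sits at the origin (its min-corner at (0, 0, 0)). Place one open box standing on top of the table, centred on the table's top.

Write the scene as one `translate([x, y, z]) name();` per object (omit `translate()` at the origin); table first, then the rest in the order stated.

table();
translate([198, 172, 710]) open_box();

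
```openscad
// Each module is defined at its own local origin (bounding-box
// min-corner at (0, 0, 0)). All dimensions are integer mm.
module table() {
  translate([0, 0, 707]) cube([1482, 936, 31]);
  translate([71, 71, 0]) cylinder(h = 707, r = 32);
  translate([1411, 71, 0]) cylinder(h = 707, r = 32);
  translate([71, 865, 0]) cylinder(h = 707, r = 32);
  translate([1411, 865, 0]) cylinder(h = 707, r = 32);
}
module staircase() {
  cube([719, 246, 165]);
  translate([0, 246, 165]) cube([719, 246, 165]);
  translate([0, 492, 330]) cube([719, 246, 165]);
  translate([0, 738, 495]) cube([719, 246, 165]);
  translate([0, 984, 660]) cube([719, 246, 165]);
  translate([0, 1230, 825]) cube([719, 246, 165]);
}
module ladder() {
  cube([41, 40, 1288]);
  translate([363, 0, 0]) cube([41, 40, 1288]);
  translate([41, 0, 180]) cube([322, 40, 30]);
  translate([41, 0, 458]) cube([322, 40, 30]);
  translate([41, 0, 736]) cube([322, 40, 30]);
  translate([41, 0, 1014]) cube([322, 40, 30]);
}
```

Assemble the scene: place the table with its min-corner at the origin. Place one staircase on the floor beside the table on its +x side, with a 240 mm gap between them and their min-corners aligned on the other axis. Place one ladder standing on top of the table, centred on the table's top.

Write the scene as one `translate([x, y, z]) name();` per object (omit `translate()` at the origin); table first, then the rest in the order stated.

table();
translate([1722, 0, 0]) staircase();
translate([539, 448, 738]) ladder();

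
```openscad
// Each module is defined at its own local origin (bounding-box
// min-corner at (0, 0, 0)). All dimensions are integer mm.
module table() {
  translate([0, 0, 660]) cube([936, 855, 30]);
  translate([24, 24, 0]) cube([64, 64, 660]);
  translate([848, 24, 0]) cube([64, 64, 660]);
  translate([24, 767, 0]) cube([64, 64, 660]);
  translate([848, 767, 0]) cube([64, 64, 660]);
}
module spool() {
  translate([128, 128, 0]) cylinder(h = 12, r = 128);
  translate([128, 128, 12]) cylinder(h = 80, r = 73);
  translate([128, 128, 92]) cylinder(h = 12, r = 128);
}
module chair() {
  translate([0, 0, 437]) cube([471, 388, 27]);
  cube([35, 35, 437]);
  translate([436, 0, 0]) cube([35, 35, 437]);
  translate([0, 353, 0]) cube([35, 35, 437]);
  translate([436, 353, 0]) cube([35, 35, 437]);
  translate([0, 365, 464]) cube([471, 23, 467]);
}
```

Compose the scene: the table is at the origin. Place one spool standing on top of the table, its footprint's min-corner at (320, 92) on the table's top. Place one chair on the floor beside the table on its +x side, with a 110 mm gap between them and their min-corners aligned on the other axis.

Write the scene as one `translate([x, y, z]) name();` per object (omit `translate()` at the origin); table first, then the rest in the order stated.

table();
translate([320, 92, 690]) spool();
translate([1046, 0, 0]) chair();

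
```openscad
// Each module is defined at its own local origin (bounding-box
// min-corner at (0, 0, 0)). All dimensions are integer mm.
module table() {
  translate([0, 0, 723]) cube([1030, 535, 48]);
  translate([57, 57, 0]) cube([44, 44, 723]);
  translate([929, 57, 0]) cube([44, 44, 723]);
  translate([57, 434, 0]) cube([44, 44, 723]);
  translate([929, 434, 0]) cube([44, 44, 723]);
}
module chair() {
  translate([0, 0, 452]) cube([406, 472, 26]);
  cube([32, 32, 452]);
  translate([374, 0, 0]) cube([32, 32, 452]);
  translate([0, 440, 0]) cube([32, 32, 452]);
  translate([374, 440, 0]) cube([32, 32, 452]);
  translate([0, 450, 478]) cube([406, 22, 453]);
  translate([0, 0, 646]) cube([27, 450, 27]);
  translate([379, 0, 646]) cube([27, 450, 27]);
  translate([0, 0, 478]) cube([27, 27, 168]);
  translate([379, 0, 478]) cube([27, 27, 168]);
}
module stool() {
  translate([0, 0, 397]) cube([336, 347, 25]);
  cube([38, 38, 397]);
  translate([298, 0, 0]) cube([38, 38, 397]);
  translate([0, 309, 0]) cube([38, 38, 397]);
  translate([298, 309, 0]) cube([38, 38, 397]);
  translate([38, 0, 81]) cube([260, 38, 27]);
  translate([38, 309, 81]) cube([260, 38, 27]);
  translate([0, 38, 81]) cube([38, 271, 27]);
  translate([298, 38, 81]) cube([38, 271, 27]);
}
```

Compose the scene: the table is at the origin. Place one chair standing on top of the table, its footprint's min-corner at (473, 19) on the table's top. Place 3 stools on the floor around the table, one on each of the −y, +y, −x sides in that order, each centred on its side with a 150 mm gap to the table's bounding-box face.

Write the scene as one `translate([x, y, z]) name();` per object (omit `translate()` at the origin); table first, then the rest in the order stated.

table();
translate([473, 19, 771]) chair();
translate([347, -497, 0]) stool();
translate([347, 685, 0]) stool();
translate([-486, 94, 0]) stool();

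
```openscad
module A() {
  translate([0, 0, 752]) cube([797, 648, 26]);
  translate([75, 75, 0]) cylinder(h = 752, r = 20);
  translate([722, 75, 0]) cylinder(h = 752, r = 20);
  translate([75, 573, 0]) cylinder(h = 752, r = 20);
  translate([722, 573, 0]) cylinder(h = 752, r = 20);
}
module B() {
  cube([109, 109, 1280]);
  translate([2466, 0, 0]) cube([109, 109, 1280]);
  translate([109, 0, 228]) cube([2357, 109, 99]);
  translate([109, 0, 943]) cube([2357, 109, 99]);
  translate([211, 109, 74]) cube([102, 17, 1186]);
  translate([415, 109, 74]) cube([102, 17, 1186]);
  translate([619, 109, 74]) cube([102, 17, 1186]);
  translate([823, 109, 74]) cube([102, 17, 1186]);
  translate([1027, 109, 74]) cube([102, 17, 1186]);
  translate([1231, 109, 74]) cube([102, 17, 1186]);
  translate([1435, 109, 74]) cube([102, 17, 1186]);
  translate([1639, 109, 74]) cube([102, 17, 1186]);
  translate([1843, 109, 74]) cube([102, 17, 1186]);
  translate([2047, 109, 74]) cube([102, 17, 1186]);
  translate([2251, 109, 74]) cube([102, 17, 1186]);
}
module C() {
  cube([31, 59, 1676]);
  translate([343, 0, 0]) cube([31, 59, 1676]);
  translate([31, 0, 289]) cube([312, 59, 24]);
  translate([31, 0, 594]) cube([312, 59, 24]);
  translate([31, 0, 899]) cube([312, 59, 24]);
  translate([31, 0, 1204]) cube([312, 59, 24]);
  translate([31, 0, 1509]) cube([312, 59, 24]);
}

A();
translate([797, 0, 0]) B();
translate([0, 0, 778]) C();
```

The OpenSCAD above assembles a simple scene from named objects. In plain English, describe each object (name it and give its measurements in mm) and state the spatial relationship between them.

A is a table: top 797 mm (x) × 648 mm (y), 26 mm thick, upper face at z = 778 mm, on four round legs of 40 mm diameter, each leg's bounding box inset 55 mm from the nearest pair of top edges, running from z = 0 to the bottom of the top.

B is a fence section. Two 109×109 mm posts, 1280 mm tall, stand on the floor with a clear span of 2357 mm between their inner faces. Two horizontal rails of 109×99 mm section span the gap between the posts with their undersides at z = 228 mm and z = 943 mm, flush with the posts' −y face. 11 pickets, each 102 mm wide, 17 mm thick and 1186 mm tall, are fixed to the +y face of the rails with their bottoms at z = 74 mm, evenly spaced across the span with equal gaps (rounded down to the nearest mm) at the −x end and between each pair — any rounding remainder accumulates at the +x end.

C is a straight ladder. Two 31×59 mm vertical rails, 1676 mm tall, stand 374 mm apart (outside-to-outside) with their front faces coplanar on the −y side. 5 rungs, each 59 mm deep and 24 mm tall, span between the inner faces of the rails, front faces flush with the rails. The lowest rung's underside is at z = 289 mm and rungs are spaced 305 mm apart (underside to underside).

The fence section is against the table's +x side, with their −y faces flush. The ladder is on top of the table.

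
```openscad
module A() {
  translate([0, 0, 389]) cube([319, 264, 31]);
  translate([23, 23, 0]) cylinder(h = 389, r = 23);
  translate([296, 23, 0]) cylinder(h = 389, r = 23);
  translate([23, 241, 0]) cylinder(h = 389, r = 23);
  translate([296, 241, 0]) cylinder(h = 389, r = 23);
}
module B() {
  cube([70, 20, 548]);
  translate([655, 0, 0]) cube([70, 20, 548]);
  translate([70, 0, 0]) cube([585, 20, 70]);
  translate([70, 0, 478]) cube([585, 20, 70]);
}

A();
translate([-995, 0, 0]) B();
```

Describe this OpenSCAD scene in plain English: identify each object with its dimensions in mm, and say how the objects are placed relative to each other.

A is a simple wooden stool: a rectangular seat 319 mm (x) by 264 mm (y), 31 mm thick, top face at z = 420 mm, on four round legs, each 46 mm in diameter. The legs rest on z = 0, each leg's axis is inset half a diameter from the nearest pair of seat edges (so the leg's bounding box is flush with the corner).

B is a picture frame with a 585×408 mm rectangular opening (x by z) and a uniform 70 mm border on every side. Frame depth is 20 mm along y. It is built from two vertical stiles running the full outside height and two horizontal rails spanning the gap between the stiles.

The picture frame is on the floor beside the stool on its −x side.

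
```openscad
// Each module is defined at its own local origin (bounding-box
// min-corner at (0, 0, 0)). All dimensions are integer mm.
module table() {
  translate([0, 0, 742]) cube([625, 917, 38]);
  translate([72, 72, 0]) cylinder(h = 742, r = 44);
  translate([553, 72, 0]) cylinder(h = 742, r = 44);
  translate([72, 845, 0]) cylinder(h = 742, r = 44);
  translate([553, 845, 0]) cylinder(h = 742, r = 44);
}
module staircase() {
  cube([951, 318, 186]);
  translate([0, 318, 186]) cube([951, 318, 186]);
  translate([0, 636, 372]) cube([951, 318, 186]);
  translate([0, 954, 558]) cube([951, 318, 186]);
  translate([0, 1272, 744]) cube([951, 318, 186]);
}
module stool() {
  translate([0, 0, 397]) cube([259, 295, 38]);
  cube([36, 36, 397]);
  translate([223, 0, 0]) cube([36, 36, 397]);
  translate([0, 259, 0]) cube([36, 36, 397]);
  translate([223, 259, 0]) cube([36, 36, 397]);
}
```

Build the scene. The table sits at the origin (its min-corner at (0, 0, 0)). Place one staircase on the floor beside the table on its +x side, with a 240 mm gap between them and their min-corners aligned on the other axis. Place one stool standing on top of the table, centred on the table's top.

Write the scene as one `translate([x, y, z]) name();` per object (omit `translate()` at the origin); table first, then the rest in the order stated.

table();
translate([865, 0, 0]) staircase();
translate([183, 311, 780]) stool();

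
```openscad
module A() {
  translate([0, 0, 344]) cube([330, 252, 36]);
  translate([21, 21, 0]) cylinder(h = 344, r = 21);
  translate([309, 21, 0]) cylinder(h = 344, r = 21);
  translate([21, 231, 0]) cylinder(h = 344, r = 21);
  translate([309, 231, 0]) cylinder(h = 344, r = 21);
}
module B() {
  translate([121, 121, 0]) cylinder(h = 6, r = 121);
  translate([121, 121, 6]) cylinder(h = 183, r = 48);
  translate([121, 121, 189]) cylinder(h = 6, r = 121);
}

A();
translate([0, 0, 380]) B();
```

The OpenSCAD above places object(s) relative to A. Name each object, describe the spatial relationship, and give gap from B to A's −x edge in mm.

A is a stool. B is a spool. The spool is on top of the stool. The gap from the spool to the stool's −x edge is 0 mm.

The spool's min-x is at 0; the stool's min-x is 0; gap = 0 mm.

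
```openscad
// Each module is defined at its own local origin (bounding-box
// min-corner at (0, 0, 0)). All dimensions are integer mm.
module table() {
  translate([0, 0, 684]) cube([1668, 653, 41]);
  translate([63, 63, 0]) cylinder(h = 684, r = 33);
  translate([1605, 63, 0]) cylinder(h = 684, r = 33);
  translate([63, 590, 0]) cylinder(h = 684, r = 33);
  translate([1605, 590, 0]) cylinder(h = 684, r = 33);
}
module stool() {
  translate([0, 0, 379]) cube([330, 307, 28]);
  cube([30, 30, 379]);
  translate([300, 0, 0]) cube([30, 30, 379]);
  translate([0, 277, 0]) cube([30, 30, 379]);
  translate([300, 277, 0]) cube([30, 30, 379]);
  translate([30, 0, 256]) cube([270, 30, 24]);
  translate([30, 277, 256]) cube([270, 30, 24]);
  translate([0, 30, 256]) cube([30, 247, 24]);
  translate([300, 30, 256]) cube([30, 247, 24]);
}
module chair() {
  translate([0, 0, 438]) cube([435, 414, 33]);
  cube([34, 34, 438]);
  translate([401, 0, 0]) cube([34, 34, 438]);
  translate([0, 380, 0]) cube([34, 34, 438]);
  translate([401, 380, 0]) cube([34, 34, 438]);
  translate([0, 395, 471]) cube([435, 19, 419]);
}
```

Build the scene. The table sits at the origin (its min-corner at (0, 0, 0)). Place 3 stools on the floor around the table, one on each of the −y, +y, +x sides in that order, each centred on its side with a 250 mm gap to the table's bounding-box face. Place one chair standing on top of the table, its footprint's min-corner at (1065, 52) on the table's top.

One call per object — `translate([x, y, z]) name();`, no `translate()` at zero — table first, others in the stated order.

table();
translate([669, -557, 0]) stool();
translate([669, 903, 0]) stool();
translate([1918, 173, 0]) stool();
translate([1065, 52, 725]) chair();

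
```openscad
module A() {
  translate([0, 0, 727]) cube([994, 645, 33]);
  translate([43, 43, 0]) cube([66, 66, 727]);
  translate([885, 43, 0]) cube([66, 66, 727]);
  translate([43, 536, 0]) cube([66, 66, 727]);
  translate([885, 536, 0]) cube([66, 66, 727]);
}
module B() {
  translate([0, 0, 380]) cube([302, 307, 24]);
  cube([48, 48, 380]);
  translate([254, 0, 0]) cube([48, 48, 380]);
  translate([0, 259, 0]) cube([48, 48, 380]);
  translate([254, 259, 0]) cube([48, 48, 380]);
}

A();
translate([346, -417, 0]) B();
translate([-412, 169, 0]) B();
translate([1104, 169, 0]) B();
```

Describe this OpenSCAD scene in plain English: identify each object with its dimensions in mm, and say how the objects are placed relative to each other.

A is a table with a 994×645 mm rectangular top, 33 mm thick, top surface at z = 760 mm, supported by four 66×66 mm square legs, each inset 43 mm from the nearest pair of top edges, running from the floor.

B is a simple wooden stool: a rectangular seat 302 mm (x) by 307 mm (y), 24 mm thick, top face at z = 404 mm, on four square legs, each 48×48 mm in cross-section. The legs rest on z = 0, each flush with a corner of the seat.

Three stools sit around the table at the −y, −x, +x sides.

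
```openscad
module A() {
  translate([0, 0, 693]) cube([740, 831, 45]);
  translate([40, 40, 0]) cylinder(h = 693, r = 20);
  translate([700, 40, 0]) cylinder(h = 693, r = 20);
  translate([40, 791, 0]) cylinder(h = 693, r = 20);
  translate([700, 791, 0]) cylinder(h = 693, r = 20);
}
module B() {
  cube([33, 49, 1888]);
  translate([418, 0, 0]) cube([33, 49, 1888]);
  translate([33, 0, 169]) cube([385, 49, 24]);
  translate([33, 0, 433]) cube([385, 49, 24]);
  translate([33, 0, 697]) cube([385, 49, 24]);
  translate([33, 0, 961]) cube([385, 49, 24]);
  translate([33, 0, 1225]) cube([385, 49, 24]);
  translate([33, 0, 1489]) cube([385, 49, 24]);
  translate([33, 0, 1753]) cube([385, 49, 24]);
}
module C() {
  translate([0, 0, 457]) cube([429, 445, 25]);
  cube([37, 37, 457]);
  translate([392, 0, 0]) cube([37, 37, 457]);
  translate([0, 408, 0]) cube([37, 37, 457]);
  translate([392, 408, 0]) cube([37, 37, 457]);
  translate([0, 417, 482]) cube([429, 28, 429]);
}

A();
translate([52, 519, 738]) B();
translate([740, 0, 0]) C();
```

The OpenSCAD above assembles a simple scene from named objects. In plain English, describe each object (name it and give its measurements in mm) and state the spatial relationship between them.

A is a rectangular dining table. The top is 740×831×45 mm with its upper surface at z = 738 mm. It stands on four round legs of 40 mm diameter, each leg's bounding box inset 20 mm from the nearest pair of top edges, running from the floor to the underside of the top.

B is a straight ladder. Two 33×49 mm vertical rails, 1888 mm tall, stand 451 mm apart (outside-to-outside) with their front faces coplanar on the −y side. 7 rungs, each 49 mm deep and 24 mm tall, span between the inner faces of the rails, front faces flush with the rails. The lowest rung's underside is at z = 169 mm and rungs are spaced 264 mm apart (underside to underside).

C is a chair. The seat is a 429×445×25 mm slab with its top at z = 482 mm, on four 37×37 mm corner legs (flush with the seat edges, standing on z = 0). A flat backrest 28 mm thick, 429 mm tall, spans the full seat width and rises from the seat top along its +y edge, rear face flush with the rear of the seat.

The ladder is on top of the table. The chair is against the table's +x side, with their −y faces flush.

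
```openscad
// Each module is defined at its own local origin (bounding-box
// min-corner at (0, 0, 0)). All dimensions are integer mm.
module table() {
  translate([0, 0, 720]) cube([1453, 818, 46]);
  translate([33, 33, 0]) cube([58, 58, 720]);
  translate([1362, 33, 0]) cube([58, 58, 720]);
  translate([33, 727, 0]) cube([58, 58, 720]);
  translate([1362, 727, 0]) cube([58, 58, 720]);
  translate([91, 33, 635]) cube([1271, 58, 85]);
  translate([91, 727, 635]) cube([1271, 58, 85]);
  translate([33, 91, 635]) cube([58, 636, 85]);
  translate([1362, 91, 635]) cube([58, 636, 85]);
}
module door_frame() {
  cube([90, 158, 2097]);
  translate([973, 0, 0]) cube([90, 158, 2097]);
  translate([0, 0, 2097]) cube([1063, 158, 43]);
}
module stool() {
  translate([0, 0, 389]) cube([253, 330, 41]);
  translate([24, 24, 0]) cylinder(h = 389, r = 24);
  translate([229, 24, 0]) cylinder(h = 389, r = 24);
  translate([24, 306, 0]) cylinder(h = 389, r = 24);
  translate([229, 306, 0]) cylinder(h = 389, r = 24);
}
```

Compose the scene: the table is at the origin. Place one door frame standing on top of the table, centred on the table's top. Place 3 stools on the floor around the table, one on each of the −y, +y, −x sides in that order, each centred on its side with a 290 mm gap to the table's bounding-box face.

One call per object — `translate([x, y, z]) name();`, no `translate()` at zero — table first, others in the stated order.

table();
translate([195, 330, 766]) door_frame();
translate([600, -620, 0]) stool();
translate([600, 1108, 0]) stool();
translate([-543, 244, 0]) stool();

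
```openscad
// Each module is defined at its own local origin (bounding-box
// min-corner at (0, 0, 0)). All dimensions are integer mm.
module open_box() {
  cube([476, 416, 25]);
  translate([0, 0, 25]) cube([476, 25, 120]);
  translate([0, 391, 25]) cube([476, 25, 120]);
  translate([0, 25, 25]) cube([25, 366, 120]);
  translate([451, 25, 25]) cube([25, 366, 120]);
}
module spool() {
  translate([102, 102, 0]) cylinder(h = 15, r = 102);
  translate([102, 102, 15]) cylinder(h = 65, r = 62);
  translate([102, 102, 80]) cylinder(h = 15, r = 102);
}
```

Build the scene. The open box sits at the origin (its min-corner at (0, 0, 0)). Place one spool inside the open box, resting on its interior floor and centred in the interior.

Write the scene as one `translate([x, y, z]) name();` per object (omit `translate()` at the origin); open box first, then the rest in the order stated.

open_box();
translate([136, 106, 25]) spool();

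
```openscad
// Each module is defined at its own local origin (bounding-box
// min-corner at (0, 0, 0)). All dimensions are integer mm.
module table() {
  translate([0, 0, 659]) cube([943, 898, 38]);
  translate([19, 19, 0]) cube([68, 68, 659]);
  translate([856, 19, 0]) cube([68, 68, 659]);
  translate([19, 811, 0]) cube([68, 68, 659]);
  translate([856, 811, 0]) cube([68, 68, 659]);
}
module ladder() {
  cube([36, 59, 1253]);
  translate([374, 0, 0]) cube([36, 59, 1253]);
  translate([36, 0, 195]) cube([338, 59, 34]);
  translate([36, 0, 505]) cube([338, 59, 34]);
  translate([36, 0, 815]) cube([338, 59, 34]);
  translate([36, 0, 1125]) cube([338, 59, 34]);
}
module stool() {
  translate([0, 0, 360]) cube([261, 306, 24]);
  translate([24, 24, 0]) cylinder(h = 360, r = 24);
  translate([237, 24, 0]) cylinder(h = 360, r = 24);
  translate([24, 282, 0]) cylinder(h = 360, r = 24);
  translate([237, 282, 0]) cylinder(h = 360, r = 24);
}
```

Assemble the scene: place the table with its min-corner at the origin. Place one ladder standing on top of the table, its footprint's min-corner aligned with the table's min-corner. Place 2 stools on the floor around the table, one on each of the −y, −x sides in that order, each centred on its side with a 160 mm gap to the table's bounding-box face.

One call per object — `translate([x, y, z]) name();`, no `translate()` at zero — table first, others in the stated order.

table();
translate([0, 0, 697]) ladder();
translate([341, -466, 0]) stool();
translate([-421, 296, 0]) stool();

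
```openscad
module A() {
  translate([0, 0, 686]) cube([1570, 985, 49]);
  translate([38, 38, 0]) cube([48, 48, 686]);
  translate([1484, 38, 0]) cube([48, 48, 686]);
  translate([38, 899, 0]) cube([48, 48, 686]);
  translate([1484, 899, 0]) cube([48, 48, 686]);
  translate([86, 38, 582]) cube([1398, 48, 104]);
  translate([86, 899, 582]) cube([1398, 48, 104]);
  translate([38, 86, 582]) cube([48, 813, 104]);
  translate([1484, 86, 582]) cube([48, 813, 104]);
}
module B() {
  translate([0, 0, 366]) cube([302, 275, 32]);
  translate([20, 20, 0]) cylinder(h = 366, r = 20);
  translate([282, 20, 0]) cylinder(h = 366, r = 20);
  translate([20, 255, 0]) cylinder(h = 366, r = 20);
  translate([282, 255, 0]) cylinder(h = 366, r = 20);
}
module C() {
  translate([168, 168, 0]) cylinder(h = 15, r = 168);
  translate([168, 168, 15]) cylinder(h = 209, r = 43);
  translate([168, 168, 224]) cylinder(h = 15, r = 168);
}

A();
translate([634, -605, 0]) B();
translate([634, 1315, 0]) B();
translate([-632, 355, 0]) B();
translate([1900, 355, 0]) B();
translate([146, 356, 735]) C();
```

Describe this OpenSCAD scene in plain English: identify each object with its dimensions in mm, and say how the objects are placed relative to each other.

A is a rectangular dining table. The top is 1570×985×49 mm with its upper surface at z = 735 mm. It stands on four 48×48 mm square legs, each inset 38 mm from the nearest pair of top edges, running from the floor to the underside of the top. Four apron rails, 48 mm thick and 104 mm tall, run between adjacent legs with their top edges flush with the underside of the top and their outer faces flush with the legs' outer faces.

B is a simple wooden stool: a rectangular seat 302 mm (x) by 275 mm (y), 32 mm thick, top face at z = 398 mm, on four round legs, each 40 mm in diameter. The legs rest on z = 0, each leg's axis is inset half a diameter from the nearest pair of seat edges (so the leg's bounding box is flush with the corner).

C is a spool: two coaxial disc flanges of radius 168 mm and thickness 15 mm, joined by a core cylinder of radius 43 mm and height 209 mm. The lower flange rests on z = 0 and the three cylinders share a vertical axis.

Four stools sit around the table at the −y, +y, −x, +x sides. The spool is on top of the table.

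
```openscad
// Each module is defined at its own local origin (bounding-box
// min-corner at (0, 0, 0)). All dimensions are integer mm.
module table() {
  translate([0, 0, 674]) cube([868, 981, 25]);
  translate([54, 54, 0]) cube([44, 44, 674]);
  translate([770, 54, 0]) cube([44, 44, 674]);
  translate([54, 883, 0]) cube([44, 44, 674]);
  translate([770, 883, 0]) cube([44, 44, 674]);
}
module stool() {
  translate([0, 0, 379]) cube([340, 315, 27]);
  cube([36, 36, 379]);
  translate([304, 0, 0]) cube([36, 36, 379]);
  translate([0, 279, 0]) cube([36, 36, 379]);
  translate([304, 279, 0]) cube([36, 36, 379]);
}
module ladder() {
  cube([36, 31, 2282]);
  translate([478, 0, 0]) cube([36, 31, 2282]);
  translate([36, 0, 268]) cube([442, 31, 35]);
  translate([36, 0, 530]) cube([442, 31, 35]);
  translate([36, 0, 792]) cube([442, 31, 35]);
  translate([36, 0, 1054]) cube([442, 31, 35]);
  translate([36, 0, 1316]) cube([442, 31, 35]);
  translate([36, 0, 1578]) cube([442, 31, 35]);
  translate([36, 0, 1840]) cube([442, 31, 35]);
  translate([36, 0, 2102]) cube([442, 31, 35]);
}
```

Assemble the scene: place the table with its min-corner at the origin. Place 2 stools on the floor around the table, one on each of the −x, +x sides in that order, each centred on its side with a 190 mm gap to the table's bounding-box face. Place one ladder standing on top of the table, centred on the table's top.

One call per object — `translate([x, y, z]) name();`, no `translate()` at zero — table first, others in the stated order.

table();
translate([-530, 333, 0]) stool();
translate([1058, 333, 0]) stool();
translate([177, 475, 699]) ladder();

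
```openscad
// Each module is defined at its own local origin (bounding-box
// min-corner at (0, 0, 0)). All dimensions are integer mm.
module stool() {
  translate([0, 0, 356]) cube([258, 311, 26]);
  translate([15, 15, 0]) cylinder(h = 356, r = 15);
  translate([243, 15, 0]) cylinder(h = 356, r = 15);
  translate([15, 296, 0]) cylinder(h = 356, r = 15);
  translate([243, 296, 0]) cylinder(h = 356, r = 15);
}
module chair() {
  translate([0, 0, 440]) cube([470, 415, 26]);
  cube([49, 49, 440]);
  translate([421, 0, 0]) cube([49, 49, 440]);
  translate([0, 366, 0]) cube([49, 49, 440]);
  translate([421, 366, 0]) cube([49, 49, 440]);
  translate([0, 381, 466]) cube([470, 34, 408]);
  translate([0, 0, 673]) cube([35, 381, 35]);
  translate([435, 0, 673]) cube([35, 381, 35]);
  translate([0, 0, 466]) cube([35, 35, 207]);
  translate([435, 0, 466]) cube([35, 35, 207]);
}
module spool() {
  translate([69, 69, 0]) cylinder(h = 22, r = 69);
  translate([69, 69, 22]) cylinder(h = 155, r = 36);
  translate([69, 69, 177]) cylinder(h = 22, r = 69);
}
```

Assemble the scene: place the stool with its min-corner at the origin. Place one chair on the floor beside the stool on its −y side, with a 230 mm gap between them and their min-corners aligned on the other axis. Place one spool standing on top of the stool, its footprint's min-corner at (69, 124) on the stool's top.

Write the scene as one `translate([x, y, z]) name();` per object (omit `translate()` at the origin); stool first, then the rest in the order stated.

stool();
translate([0, -645, 0]) chair();
translate([69, 124, 382]) spool();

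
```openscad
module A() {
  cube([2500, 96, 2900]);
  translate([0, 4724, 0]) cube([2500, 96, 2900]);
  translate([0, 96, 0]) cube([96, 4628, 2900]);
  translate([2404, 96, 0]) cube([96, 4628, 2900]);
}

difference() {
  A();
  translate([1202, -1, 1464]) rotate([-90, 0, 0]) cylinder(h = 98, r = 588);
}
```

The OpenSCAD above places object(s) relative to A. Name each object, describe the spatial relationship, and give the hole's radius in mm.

A is a house frame. The house frame has a circular hole through its front wall. The hole's radius is 588 mm.

The subtracted cylinder has r = 588 mm.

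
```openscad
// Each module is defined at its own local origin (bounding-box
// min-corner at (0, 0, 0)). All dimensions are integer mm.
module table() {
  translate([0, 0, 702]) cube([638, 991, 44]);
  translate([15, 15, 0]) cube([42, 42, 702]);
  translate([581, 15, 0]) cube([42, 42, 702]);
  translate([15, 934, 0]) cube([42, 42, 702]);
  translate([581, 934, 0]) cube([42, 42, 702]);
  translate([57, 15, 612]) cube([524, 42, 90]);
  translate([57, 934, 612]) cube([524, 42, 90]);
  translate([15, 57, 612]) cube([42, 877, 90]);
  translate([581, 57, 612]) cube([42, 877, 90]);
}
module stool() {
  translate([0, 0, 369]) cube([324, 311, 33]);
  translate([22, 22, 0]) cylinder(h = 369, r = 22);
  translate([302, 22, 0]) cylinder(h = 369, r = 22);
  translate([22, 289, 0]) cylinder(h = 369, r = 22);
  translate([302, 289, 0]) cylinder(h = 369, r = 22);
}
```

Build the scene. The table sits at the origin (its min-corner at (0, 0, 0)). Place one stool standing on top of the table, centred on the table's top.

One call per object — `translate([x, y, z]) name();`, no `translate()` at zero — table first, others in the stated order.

table();
translate([157, 340, 746]) stool();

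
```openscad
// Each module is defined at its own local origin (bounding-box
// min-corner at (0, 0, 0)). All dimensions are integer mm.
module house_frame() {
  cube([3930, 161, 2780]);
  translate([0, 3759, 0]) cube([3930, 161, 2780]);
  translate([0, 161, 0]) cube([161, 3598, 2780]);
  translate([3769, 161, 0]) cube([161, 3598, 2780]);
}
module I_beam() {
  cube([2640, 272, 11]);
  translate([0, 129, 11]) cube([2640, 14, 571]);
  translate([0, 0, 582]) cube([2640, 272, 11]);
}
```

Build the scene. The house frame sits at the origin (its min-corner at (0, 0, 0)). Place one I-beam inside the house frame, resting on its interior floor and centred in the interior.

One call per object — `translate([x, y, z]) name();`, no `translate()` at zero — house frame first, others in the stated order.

house_frame();
translate([645, 1824, 0]) I_beam();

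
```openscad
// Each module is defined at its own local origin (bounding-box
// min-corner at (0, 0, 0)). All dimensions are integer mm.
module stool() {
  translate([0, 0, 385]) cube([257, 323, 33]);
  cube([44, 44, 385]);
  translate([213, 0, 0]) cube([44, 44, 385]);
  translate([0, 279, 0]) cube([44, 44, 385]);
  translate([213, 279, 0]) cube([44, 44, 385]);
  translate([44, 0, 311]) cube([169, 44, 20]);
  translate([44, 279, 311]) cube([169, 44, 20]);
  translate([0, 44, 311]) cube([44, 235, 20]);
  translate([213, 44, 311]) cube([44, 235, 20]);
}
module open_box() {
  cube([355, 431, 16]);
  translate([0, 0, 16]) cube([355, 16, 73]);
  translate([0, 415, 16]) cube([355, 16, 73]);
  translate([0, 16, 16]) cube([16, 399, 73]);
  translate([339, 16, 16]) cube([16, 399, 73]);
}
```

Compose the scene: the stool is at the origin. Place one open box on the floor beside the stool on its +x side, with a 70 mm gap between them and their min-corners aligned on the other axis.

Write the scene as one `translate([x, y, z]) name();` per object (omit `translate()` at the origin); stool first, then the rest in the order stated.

stool();
translate([327, 0, 0]) open_box();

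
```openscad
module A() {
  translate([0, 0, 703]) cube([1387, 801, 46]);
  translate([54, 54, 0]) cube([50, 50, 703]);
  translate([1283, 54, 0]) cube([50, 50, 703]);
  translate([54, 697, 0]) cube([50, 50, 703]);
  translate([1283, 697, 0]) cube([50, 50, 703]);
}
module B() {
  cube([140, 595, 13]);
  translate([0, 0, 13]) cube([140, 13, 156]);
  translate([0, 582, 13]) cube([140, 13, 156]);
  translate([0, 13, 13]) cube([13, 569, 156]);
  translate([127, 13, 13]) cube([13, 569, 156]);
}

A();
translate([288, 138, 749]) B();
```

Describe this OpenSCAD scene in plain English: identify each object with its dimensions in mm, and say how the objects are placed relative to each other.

A is a table: top 1387 mm (x) × 801 mm (y), 46 mm thick, upper face at z = 749 mm, on four 50×50 mm square legs, each inset 54 mm from the nearest pair of top edges, running from z = 0 to the bottom of the top.

B is an open storage box with external size 140×595×169 mm and wall thickness 13 mm (the base is also 13 mm thick). The base covers the whole footprint; the four walls stand on the base, with the y-facing walls full-width and the x-facing walls fitting between their inner faces.

The open box is on top of the table.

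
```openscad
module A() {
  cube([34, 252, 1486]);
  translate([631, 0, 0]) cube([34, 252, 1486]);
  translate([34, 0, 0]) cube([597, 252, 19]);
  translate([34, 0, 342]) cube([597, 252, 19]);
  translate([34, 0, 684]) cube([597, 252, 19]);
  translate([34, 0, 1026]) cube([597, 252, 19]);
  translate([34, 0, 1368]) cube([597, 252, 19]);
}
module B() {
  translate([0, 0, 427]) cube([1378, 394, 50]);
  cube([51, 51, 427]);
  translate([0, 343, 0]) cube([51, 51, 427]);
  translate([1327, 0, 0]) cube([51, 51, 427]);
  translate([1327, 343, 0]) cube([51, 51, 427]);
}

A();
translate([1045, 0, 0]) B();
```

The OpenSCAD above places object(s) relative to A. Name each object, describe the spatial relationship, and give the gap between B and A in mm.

The bench's nearest face is 380 mm from the bookshelf's +x face.

A is a bookshelf. B is a bench. The bench is on the floor beside the bookshelf on its +x side. The gap between the bench and the bookshelf is 380 mm.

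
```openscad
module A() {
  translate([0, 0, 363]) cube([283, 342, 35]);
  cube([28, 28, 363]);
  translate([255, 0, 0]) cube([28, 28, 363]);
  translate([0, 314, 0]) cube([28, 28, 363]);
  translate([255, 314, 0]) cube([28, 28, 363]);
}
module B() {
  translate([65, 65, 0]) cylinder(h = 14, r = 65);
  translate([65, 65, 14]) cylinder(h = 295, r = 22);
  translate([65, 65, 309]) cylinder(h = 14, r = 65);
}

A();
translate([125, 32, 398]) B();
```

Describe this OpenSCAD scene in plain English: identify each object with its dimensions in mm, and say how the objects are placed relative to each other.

A is a simple wooden stool: a rectangular seat 283 mm (x) by 342 mm (y), 35 mm thick, top face at z = 398 mm, on four square legs, each 28×28 mm in cross-section. The legs rest on z = 0, each flush with a corner of the seat.

B is a spool: two coaxial disc flanges of radius 65 mm and thickness 14 mm, joined by a core cylinder of radius 22 mm and height 295 mm. The lower flange rests on z = 0 and the three cylinders share a vertical axis.

The spool is on top of the stool.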